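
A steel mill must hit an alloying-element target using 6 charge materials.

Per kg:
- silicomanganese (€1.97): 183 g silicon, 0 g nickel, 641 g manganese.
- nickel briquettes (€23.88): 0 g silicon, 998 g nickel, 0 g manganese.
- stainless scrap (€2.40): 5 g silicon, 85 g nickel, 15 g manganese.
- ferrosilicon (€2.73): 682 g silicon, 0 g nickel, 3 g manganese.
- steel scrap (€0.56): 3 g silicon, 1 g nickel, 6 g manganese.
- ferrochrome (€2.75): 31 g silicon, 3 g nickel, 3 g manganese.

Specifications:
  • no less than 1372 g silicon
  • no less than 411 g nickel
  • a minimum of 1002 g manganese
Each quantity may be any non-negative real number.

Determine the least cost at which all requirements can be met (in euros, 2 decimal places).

€17.25

This is a linear program. Let x1 = kg of silicomanganese, x2 = kg of nickel briquettes, x3 = kg of stainless scrap, x4 = kg of ferrosilicon, x5 = kg of steel scrap, x6 = kg of ferrochrome.
Minimize 1.97x1 + 23.88x2 + 2.4x3 + 2.73x4 + 0.56x5 + 2.75x6 s.t.:
  183x1 + 5x3 + 682x4 + 3x5 + 31x6 ≥ 1372   (silicon)
  998x2 + 85x3 + 1x5 + 3x6 ≥ 411   (nickel)
  641x1 + 15x3 + 3x4 + 6x5 + 3x6 ≥ 1002   (manganese)
  x1, x2, x3, x4, x5, x6 ≥ 0.
The optimal basis is {silicomanganese, nickel briquettes, ferrosilicon}; stainless scrap, steel scrap, ferrochrome drop out. There the silicon, nickel, manganese constraints are tight.
Solving gives x1 = 1.556, x2 = 0.4118, x4 = 1.594.
Total cost: 1.97·1.556 + 23.88·0.4118 + 2.73·1.594 = 17.2507.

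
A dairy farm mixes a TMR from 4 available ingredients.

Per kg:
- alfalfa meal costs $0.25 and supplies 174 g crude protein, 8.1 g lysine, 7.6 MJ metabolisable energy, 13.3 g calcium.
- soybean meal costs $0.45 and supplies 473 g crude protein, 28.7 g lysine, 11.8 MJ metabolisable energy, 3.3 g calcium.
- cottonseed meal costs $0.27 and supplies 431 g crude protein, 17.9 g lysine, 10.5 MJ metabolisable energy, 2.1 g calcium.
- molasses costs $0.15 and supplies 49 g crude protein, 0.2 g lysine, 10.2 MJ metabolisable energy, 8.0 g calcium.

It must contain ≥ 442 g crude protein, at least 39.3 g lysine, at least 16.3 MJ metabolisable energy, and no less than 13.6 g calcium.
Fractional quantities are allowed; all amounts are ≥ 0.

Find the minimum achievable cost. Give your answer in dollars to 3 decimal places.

$0.686

Set it up as a linear program. Let x1 = kg of alfalfa meal, x2 = kg of soybean meal, x3 = kg of cottonseed meal, x4 = kg of molasses.
min 0.25x1 + 0.45x2 + 0.27x3 + 0.15x4 s.t.:
  174x1 + 473x2 + 431x3 + 49x4 ≥ 442   (crude protein)
  8.1x1 + 28.7x2 + 17.9x3 + 0.2x4 ≥ 39.3   (lysine)
  7.6x1 + 11.8x2 + 10.5x3 + 10.2x4 ≥ 16.3   (metabolisable energy)
  13.3x1 + 3.3x2 + 2.1x3 + 8x4 ≥ 13.6   (calcium)
  x1, x2, x3, x4 ≥ 0.
The cheapest feasible vertex uses only alfalfa meal, cottonseed meal; soybean meal, molasses are not used. Binding constraints: lysine and calcium.
That vertex is x1 = 0.7279, x3 = 1.866.
Hence cost = 0.25·0.7279 + 0.27·1.866 = $0.68580.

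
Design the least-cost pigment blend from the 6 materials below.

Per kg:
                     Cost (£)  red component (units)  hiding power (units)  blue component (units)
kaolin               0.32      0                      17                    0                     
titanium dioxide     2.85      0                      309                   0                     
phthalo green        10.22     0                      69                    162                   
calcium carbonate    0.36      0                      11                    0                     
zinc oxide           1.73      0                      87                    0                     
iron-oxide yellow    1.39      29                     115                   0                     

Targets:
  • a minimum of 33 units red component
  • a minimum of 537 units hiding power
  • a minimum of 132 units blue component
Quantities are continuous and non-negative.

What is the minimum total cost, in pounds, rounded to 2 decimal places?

£13.14

Let x1 = kg of kaolin, x2 = kg of titanium dioxide, x3 = kg of phthalo green, x4 = kg of calcium carbonate, x5 = kg of zinc oxide, x6 = kg of iron-oxide yellow.
Minimise 0.32x1 + 2.85x2 + 10.22x3 + 0.36x4 + 1.73x5 + 1.39x6 subject to:
  29x6 ≥ 33   (red component)
  17x1 + 309x2 + 69x3 + 11x4 + 87x5 + 115x6 ≥ 537   (hiding power)
  162x3 ≥ 132   (blue component)
  x1, x2, x3, x4, x5, x6 ≥ 0.
The cheapest feasible vertex uses only titanium dioxide, phthalo green, iron-oxide yellow; kaolin, calcium carbonate, zinc oxide are not used. The red component, hiding power, blue component requirements are met with equality.
That vertex is x2 = 1.132, x3 = 0.8148, x6 = 1.138.
Hence cost = 2.85·1.132 + 10.22·0.8148 + 1.39·1.138 = £13.1353.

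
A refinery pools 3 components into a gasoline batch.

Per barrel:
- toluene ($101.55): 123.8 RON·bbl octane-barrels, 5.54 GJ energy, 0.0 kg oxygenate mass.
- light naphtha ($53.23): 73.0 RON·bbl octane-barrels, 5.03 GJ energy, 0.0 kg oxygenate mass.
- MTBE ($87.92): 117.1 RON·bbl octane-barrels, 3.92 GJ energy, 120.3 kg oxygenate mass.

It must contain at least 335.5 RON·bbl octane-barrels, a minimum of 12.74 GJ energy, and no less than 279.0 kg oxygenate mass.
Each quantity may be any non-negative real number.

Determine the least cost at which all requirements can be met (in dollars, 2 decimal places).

Treat it as an LP. Let x1 = barrels of toluene, x2 = barrels of light naphtha, x3 = barrels of MTBE.
Minimise 101.55x1 + 53.23x2 + 87.92x3 with:
  123.8x1 + 73x2 + 117.1x3 ≥ 335.5   (octane-barrels)
  5.54x1 + 5.03x2 + 3.92x3 ≥ 12.74   (energy)
  120.3x3 ≥ 279   (oxygenate mass)
  x1, x2, x3 ≥ 0.
The optimal basis is {light naphtha, MTBE}; toluene drops out. The octane-barrels and oxygenate mass requirements are met with equality.
That vertex is x2 = 0.87564, x3 = 2.3192.
Objective = 53.23·0.87564 + 87.92·2.3192 = 250.5144.

$250.51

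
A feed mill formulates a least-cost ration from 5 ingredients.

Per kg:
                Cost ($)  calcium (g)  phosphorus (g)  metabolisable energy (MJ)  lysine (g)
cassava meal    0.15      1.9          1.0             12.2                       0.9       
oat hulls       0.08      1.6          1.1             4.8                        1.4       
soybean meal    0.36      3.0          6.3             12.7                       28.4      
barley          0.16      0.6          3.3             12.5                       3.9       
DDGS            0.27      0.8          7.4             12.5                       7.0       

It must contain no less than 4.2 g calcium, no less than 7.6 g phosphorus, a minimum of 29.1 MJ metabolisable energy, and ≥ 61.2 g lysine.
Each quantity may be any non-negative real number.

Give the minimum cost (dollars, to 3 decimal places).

$0.794

Let x1 = kg of cassava meal, x2 = kg of oat hulls, x3 = kg of soybean meal, x4 = kg of barley, x5 = kg of DDGS.
Minimize 0.15x1 + 0.08x2 + 0.36x3 + 0.16x4 + 0.27x5 with:
  1.9x1 + 1.6x2 + 3x3 + 0.6x4 + 0.8x5 ≥ 4.2   (calcium)
  1x1 + 1.1x2 + 6.3x3 + 3.3x4 + 7.4x5 ≥ 7.6   (phosphorus)
  12.2x1 + 4.8x2 + 12.7x3 + 12.5x4 + 12.5x5 ≥ 29.1   (metabolisable energy)
  0.9x1 + 1.4x2 + 28.4x3 + 3.9x4 + 7x5 ≥ 61.2   (lysine)
  x1, x2, x3, x4, x5 ≥ 0.
The cheapest feasible vertex uses only soybean meal, barley; cassava meal, oat hulls, DDGS are not used. Binding constraints: metabolisable energy and lysine.
That vertex is x3 = 2.133, x4 = 0.1611.
Cost = 0.36·2.133 + 0.16·0.1611 = 0.79366.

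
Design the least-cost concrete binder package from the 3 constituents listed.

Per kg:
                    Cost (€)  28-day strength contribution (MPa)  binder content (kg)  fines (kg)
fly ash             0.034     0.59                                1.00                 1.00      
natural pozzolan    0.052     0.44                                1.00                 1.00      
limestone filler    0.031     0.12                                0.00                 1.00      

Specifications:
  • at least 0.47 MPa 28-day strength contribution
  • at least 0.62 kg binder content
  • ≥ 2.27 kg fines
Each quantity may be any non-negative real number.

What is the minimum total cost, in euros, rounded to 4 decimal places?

€0.0722

Let x1 = kg of fly ash, x2 = kg of natural pozzolan, x3 = kg of limestone filler.
Minimize 0.034x1 + 0.052x2 + 0.031x3 with:
  0.59x1 + 0.44x2 + 0.12x3 ≥ 0.47   (28-day strength contribution)
  1x1 + 1x2 ≥ 0.62   (binder content)
  1x1 + 1x2 + 1x3 ≥ 2.27   (fines)
  x1, x2, x3 ≥ 0.
The cheapest feasible vertex uses only fly ash, limestone filler; natural pozzolan is not used. There the binder content and fines constraints are tight.
Solving gives x1 = 0.62, x3 = 1.65.
Objective = 0.034·0.62 + 0.031·1.65 = 0.072230.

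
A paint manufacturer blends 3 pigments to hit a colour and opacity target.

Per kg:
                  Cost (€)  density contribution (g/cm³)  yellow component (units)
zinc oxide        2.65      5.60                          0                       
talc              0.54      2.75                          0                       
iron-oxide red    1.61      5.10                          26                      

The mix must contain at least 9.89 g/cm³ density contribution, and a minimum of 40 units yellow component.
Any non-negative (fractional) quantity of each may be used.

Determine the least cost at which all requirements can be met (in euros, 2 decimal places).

This is a linear program. Let x1 = kg of zinc oxide, x2 = kg of talc, x3 = kg of iron-oxide red.
Minimise 2.65x1 + 0.54x2 + 1.61x3 s.t.:
  5.6x1 + 2.75x2 + 5.1x3 ≥ 9.89   (density contribution)
  26x3 ≥ 40   (yellow component)
  x1, x2, x3 ≥ 0.
The minimum-cost mix takes nothing from zinc oxide — only talc, iron-oxide red. Binding constraints: density contribution and yellow component.
Solving gives x2 = 0.7432, x3 = 1.538.
Cost = 0.54·0.7432 + 1.61·1.538 = 2.8775.

€2.88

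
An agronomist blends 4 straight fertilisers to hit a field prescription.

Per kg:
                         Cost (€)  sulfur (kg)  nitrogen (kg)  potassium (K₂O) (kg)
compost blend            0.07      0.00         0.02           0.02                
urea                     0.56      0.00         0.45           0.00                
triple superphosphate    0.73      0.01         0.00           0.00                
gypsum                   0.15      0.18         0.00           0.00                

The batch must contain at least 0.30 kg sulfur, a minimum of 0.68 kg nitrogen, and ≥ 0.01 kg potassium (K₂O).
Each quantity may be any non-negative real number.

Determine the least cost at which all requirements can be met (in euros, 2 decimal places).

Let x1 = kg of compost blend, x2 = kg of urea, x3 = kg of triple superphosphate, x4 = kg of gypsum.
min 0.07x1 + 0.56x2 + 0.73x3 + 0.15x4 subject to:
  0.01x3 + 0.18x4 ≥ 0.3   (sulfur)
  0.02x1 + 0.45x2 ≥ 0.68   (nitrogen)
  0.02x1 ≥ 0.01   (potassium (K₂O))
  x1, x2, x3, x4 ≥ 0.
The cheapest feasible vertex uses only compost blend, urea, gypsum; triple superphosphate is not used. There the sulfur, nitrogen, potassium (K₂O) constraints are tight.
Solving gives x1 = 0.5, x2 = 1.489, x4 = 1.667.
Hence cost = 0.07·0.5 + 0.56·1.489 + 0.15·1.667 = €1.1189.

€1.12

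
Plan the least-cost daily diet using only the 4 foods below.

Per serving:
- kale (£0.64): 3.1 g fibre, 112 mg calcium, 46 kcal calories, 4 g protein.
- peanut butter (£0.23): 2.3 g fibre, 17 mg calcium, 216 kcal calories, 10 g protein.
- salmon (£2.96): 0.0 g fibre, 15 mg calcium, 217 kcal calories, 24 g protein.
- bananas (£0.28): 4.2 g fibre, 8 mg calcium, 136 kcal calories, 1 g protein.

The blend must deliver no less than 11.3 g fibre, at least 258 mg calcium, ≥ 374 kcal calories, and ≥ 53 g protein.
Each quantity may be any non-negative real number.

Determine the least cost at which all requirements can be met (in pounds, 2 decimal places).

£2.09

Let x1 = servings of kale, x2 = servings of peanut butter, x3 = servings of salmon, x4 = servings of bananas.
Minimize 0.64x1 + 0.23x2 + 2.96x3 + 0.28x4 s.t.:
  3.1x1 + 2.3x2 + 4.2x4 ≥ 11.3   (fibre)
  112x1 + 17x2 + 15x3 + 8x4 ≥ 258   (calcium)
  46x1 + 216x2 + 217x3 + 136x4 ≥ 374   (calories)
  4x1 + 10x2 + 24x3 + 1x4 ≥ 53   (protein)
  x1, x2, x3, x4 ≥ 0.
The optimal basis is {kale, peanut butter}; salmon, bananas drop out. The calcium and protein requirements are met with equality.
That vertex is x1 = 1.596, x2 = 4.662.
Total cost: 0.64·1.596 + 0.23·4.662 = 2.0937.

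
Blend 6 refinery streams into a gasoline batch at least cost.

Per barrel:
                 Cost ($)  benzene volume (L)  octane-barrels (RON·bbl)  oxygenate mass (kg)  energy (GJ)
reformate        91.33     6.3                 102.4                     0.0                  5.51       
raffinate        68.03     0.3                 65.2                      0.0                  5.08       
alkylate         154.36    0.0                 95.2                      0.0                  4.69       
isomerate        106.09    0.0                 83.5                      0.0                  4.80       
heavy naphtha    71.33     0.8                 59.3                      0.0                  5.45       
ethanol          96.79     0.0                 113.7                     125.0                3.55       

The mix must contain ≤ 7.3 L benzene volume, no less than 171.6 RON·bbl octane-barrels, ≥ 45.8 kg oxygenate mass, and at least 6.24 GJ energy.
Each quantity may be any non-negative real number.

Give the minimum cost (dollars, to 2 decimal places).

This is a linear program. Let x1 = barrels of reformate, x2 = barrels of raffinate, x3 = barrels of alkylate, x4 = barrels of isomerate, x5 = barrels of heavy naphtha, x6 = barrels of ethanol.
min 91.33x1 + 68.03x2 + 154.36x3 + 106.09x4 + 71.33x5 + 96.79x6 s.t.:
  6.3x1 + 0.3x2 + 0.8x5 ≤ 7.3   (benzene volume)
  102.4x1 + 65.2x2 + 95.2x3 + 83.5x4 + 59.3x5 + 113.7x6 ≥ 171.6   (octane-barrels)
  125x6 ≥ 45.8   (oxygenate mass)
  5.51x1 + 5.08x2 + 4.69x3 + 4.8x4 + 5.45x5 + 3.55x6 ≥ 6.24   (energy)
  x1, x2, x3, x4, x5, x6 ≥ 0.
At the optimum only reformate, ethanol are positive (raffinate, alkylate, isomerate, heavy naphtha = 0). There the octane-barrels and energy constraints are tight.
Solving gives x1 = 0.38145, x6 = 1.1657.
Hence cost = 91.33·0.38145 + 96.79·1.1657 = $147.6659.

$147.67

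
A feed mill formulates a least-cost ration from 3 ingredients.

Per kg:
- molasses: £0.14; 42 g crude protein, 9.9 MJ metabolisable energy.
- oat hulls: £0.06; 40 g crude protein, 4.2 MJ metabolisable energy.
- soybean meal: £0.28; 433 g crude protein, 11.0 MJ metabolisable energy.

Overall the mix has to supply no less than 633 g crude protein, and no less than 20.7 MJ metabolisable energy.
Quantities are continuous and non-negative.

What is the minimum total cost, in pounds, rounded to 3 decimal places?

Set it up as a linear program. Let x1 = kg of molasses, x2 = kg of oat hulls, x3 = kg of soybean meal.
min 0.14x1 + 0.06x2 + 0.28x3 with:
  42x1 + 40x2 + 433x3 ≥ 633   (crude protein)
  9.9x1 + 4.2x2 + 11x3 ≥ 20.7   (metabolisable energy)
  x1, x2, x3 ≥ 0.
The minimum-cost mix takes nothing from molasses — only oat hulls, soybean meal. Binding constraints: crude protein and metabolisable energy.
So oat hulls = 1.451 kg, soybean meal = 1.328 kg.
Objective = 0.06·1.451 + 0.28·1.328 = 0.45890.

£0.459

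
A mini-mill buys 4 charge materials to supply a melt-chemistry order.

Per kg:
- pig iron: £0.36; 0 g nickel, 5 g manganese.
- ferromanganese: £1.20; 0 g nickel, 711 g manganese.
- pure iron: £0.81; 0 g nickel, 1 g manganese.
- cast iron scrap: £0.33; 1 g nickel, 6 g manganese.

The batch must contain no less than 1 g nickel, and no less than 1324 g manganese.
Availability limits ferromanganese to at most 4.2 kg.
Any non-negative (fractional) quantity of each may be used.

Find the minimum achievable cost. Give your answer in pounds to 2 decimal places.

Treat it as an LP. Let x1 = kg of pig iron, x2 = kg of ferromanganese, x3 = kg of pure iron, x4 = kg of cast iron scrap.
Minimise 0.36x1 + 1.2x2 + 0.81x3 + 0.33x4 subject to:
  1x4 ≥ 1   (nickel)
  5x1 + 711x2 + 1x3 + 6x4 ≥ 1324   (manganese)
  x2 ≤ 4.2
  x1, x2, x3, x4 ≥ 0.
The cheapest feasible vertex uses only ferromanganese, cast iron scrap; pig iron, pure iron are not used. The nickel and manganese requirements are met with equality.
Solving gives x2 = 1.854, x4 = 1.
Objective = 1.2·1.854 + 0.33·1 = 2.5548.

£2.55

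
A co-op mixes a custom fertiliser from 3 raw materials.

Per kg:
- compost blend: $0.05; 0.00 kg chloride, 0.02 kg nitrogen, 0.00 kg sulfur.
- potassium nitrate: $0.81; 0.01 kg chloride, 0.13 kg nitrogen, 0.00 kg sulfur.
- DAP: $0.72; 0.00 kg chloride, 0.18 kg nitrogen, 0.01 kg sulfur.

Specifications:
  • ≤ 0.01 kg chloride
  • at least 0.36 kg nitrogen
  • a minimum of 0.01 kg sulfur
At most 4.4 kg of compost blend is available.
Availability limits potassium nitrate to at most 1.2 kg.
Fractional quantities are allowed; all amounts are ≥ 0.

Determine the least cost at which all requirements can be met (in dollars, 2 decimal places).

Let x1 = kg of compost blend, x2 = kg of potassium nitrate, x3 = kg of DAP.
Minimise 0.05x1 + 0.81x2 + 0.72x3 with:
  0.01x2 ≤ 0.01   (chloride)
  0.02x1 + 0.13x2 + 0.18x3 ≥ 0.36   (nitrogen)
  0.01x3 ≥ 0.01   (sulfur)
  x1 ≤ 4.4
  x2 ≤ 1.2
  x1, x2, x3 ≥ 0.
The optimal basis is {compost blend, DAP}; potassium nitrate drops out. Binding constraints: nitrogen and the compost blend cap.
Optimal quantities: compost blend = 4.4 kg, DAP = 1.511 kg.
Hence cost = 0.05·4.4 + 0.72·1.511 = $1.3079.

$1.31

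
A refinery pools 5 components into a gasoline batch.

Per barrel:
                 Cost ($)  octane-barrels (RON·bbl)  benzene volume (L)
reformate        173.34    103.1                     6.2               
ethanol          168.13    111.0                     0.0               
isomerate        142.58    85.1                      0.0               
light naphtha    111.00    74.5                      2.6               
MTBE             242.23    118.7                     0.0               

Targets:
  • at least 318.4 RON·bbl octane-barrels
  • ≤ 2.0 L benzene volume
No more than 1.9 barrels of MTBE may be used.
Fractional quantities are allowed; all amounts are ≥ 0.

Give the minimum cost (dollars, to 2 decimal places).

$480.86

Let x1 = barrels of reformate, x2 = barrels of ethanol, x3 = barrels of isomerate, x4 = barrels of light naphtha, x5 = barrels of MTBE.
Minimise 173.34x1 + 168.13x2 + 142.58x3 + 111x4 + 242.23x5 with:
  103.1x1 + 111x2 + 85.1x3 + 74.5x4 + 118.7x5 ≥ 318.4   (octane-barrels)
  6.2x1 + 2.6x4 ≤ 2   (benzene volume)
  x5 ≤ 1.9
  x1, x2, x3, x4, x5 ≥ 0.
The minimum-cost mix takes nothing from reformate, isomerate, MTBE — only ethanol, light naphtha. The octane-barrels and benzene volume requirements are met with equality.
Solving gives x2 = 2.3522, x4 = 0.76923.
Objective = 168.13·2.3522 + 111·0.76923 = 480.8599.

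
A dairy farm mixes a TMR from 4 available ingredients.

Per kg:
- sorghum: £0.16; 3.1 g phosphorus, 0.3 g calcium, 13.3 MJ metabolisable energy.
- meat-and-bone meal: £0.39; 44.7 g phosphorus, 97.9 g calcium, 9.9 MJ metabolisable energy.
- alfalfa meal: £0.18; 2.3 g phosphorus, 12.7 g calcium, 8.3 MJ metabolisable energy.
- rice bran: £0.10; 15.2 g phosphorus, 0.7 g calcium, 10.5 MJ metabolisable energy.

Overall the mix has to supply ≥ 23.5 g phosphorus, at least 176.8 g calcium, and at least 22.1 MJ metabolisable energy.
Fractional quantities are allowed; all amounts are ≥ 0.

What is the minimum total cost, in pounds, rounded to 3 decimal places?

Let x1 = kg of sorghum, x2 = kg of meat-and-bone meal, x3 = kg of alfalfa meal, x4 = kg of rice bran.
min 0.16x1 + 0.39x2 + 0.18x3 + 0.1x4 with:
  3.1x1 + 44.7x2 + 2.3x3 + 15.2x4 ≥ 23.5   (phosphorus)
  0.3x1 + 97.9x2 + 12.7x3 + 0.7x4 ≥ 176.8   (calcium)
  13.3x1 + 9.9x2 + 8.3x3 + 10.5x4 ≥ 22.1   (metabolisable energy)
  x1, x2, x3, x4 ≥ 0.
The cheapest feasible vertex uses only meat-and-bone meal, rice bran; sorghum, alfalfa meal are not used. There the calcium and metabolisable energy constraints are tight.
Solving gives x2 = 1.803, x4 = 0.4048.
Hence cost = 0.39·1.803 + 0.1·0.4048 = £0.74365.

£0.744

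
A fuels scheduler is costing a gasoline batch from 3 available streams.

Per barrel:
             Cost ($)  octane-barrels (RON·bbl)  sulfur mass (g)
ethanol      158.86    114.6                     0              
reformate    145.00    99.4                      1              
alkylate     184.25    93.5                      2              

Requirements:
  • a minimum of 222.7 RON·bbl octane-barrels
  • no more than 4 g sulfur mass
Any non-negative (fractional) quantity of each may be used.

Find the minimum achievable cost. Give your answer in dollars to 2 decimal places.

$308.71

Let x1 = barrels of ethanol, x2 = barrels of reformate, x3 = barrels of alkylate.
Minimize 158.86x1 + 145x2 + 184.25x3 with:
  114.6x1 + 99.4x2 + 93.5x3 ≥ 222.7   (octane-barrels)
  1x2 + 2x3 ≤ 4   (sulfur mass)
  x1, x2, x3 ≥ 0.
The minimum-cost mix takes nothing from reformate, alkylate — only ethanol. There the octane-barrels constraint is tight.
That vertex is x1 = 1.9433.
Objective = 158.86·1.9433 = 308.7126.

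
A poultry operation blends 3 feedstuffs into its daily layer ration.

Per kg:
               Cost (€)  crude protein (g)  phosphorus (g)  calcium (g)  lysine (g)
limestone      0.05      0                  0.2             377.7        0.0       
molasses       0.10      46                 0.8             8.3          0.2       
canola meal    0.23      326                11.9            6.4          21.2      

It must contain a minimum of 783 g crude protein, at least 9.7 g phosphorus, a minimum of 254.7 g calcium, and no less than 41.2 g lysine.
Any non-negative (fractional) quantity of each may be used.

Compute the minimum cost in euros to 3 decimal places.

€0.584

Let x1 = kg of limestone, x2 = kg of molasses, x3 = kg of canola meal.
Minimize 0.05x1 + 0.1x2 + 0.23x3 s.t.:
  46x2 + 326x3 ≥ 783   (crude protein)
  0.2x1 + 0.8x2 + 11.9x3 ≥ 9.7   (phosphorus)
  377.7x1 + 8.3x2 + 6.4x3 ≥ 254.7   (calcium)
  0.2x2 + 21.2x3 ≥ 41.2   (lysine)
  x1, x2, x3 ≥ 0.
The cheapest feasible vertex uses only limestone, canola meal; molasses is not used. There the crude protein and calcium constraints are tight.
Solving gives x1 = 0.6336, x3 = 2.402.
Total cost: 0.05·0.6336 + 0.23·2.402 = 0.58414.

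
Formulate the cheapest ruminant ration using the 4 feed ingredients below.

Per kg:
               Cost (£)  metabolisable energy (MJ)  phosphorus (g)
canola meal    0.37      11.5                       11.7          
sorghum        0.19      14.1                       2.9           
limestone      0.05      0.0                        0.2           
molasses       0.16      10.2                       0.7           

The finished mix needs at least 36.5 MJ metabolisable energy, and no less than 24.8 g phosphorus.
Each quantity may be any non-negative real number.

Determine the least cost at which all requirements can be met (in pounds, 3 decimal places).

This is a linear program. Let x1 = kg of canola meal, x2 = kg of sorghum, x3 = kg of limestone, x4 = kg of molasses.
min 0.37x1 + 0.19x2 + 0.05x3 + 0.16x4 subject to:
  11.5x1 + 14.1x2 + 10.2x4 ≥ 36.5   (metabolisable energy)
  11.7x1 + 2.9x2 + 0.2x3 + 0.7x4 ≥ 24.8   (phosphorus)
  x1, x2, x3, x4 ≥ 0.
The optimal basis is {canola meal, sorghum}; limestone, molasses drop out. The metabolisable energy and phosphorus requirements are met with equality.
Solving gives x1 = 1.853, x2 = 1.078.
Total cost: 0.37·1.853 + 0.19·1.078 = 0.89043.

£0.890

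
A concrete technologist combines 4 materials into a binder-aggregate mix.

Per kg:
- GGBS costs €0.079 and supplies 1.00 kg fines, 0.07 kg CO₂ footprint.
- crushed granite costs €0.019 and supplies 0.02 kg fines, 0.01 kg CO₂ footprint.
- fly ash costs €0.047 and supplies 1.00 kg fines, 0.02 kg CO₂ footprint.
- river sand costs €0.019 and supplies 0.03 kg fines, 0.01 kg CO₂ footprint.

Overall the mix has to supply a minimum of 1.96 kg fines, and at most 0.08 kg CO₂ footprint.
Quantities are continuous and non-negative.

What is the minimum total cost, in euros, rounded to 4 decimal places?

Treat it as an LP. Let x1 = kg of GGBS, x2 = kg of crushed granite, x3 = kg of fly ash, x4 = kg of river sand.
Minimize 0.079x1 + 0.019x2 + 0.047x3 + 0.019x4 subject to:
  1x1 + 0.02x2 + 1x3 + 0.03x4 ≥ 1.96   (fines)
  0.07x1 + 0.01x2 + 0.02x3 + 0.01x4 ≤ 0.08   (CO₂ footprint)
  x1, x2, x3, x4 ≥ 0.
At the optimum only fly ash is positive (GGBS, crushed granite, river sand = 0). The fines requirement is met with equality.
That vertex is x3 = 1.96.
Objective = 0.047·1.96 = 0.092120.

€0.0921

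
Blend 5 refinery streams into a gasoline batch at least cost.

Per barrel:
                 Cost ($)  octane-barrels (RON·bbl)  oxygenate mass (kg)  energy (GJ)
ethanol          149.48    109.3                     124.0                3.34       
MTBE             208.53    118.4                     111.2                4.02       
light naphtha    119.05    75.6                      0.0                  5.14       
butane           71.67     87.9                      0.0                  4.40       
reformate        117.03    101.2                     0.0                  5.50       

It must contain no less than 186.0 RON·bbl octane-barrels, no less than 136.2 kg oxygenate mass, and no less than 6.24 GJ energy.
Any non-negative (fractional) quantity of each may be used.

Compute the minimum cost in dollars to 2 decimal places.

This is a linear program. Let x1 = barrels of ethanol, x2 = barrels of MTBE, x3 = barrels of light naphtha, x4 = barrels of butane, x5 = barrels of reformate.
Minimise 149.48x1 + 208.53x2 + 119.05x3 + 71.67x4 + 117.03x5 subject to:
  109.3x1 + 118.4x2 + 75.6x3 + 87.9x4 + 101.2x5 ≥ 186   (octane-barrels)
  124x1 + 111.2x2 ≥ 136.2   (oxygenate mass)
  3.34x1 + 4.02x2 + 5.14x3 + 4.4x4 + 5.5x5 ≥ 6.24   (energy)
  x1, x2, x3, x4, x5 ≥ 0.
The optimal basis is {ethanol, butane}; MTBE, light naphtha, reformate drop out. The octane-barrels and oxygenate mass requirements are met with equality.
That vertex is x1 = 1.0984, x4 = 0.75024.
Objective = 149.48·1.0984 + 71.67·0.75024 = 217.9585.

$217.96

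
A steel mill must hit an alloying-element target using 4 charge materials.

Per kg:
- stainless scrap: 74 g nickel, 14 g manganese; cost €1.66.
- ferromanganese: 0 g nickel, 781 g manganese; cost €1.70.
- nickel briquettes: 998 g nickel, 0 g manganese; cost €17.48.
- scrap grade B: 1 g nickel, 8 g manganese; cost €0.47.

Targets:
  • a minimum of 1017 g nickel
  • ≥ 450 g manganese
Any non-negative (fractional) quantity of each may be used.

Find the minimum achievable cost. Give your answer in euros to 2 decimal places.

€18.79

Let x1 = kg of stainless scrap, x2 = kg of ferromanganese, x3 = kg of nickel briquettes, x4 = kg of scrap grade B.
Minimise 1.66x1 + 1.7x2 + 17.48x3 + 0.47x4 s.t.:
  74x1 + 998x3 + 1x4 ≥ 1017   (nickel)
  14x1 + 781x2 + 8x4 ≥ 450   (manganese)
  x1, x2, x3, x4 ≥ 0.
The cheapest feasible vertex uses only ferromanganese, nickel briquettes; stainless scrap, scrap grade B are not used. The nickel and manganese requirements are met with equality.
So ferromanganese = 0.5762 kg, nickel briquettes = 1.019 kg.
Total cost: 1.7·0.5762 + 17.48·1.019 = 18.7917.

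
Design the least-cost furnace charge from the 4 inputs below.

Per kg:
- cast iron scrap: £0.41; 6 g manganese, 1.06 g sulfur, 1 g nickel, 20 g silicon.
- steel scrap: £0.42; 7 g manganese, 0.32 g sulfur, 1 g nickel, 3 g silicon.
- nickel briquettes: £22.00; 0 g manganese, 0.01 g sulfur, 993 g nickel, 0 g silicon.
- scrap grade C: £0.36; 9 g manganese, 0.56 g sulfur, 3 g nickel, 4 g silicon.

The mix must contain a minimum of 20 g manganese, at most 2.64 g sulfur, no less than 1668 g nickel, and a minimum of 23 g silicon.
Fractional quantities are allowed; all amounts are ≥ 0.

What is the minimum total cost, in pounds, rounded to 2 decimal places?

Set it up as a linear program. Let x1 = kg of cast iron scrap, x2 = kg of steel scrap, x3 = kg of nickel briquettes, x4 = kg of scrap grade C.
Minimize 0.41x1 + 0.42x2 + 22x3 + 0.36x4 with:
  6x1 + 7x2 + 9x4 ≥ 20   (manganese)
  1.06x1 + 0.32x2 + 0.01x3 + 0.56x4 ≤ 2.64   (sulfur)
  1x1 + 1x2 + 993x3 + 3x4 ≥ 1668   (nickel)
  20x1 + 3x2 + 4x4 ≥ 23   (silicon)
  x1, x2, x3, x4 ≥ 0.
The optimal basis is {cast iron scrap, nickel briquettes, scrap grade C}; steel scrap drops out. There the manganese, nickel, silicon constraints are tight.
Optimal quantities: cast iron scrap = 0.8141 kg, nickel briquettes = 1.6739 kg, scrap grade C = 1.6795 kg.
Cost = 0.41·0.8141 + 22·1.6739 + 0.36·1.6795 = 37.7642.

£37.76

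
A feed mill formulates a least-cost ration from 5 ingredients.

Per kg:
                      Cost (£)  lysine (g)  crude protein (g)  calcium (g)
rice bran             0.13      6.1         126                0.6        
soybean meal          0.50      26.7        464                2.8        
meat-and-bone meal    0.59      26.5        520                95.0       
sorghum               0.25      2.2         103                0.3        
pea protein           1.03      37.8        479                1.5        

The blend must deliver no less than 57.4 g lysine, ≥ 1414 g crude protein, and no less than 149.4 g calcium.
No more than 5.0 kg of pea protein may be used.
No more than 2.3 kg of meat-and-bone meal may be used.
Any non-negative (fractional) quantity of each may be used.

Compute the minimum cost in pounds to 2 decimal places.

£1.54

Set it up as a linear program. Let x1 = kg of rice bran, x2 = kg of soybean meal, x3 = kg of meat-and-bone meal, x4 = kg of sorghum, x5 = kg of pea protein.
Minimize 0.13x1 + 0.5x2 + 0.59x3 + 0.25x4 + 1.03x5 with:
  6.1x1 + 26.7x2 + 26.5x3 + 2.2x4 + 37.8x5 ≥ 57.4   (lysine)
  126x1 + 464x2 + 520x3 + 103x4 + 479x5 ≥ 1414   (crude protein)
  0.6x1 + 2.8x2 + 95x3 + 0.3x4 + 1.5x5 ≥ 149.4   (calcium)
  x5 ≤ 5
  x3 ≤ 2.3
  x1, x2, x3, x4, x5 ≥ 0.
At the optimum only rice bran, meat-and-bone meal are positive (soybean meal, sorghum, pea protein = 0). The crude protein and calcium requirements are met with equality.
So rice bran = 4.859 kg, meat-and-bone meal = 1.542 kg.
Cost = 0.13·4.859 + 0.59·1.542 = 1.5415.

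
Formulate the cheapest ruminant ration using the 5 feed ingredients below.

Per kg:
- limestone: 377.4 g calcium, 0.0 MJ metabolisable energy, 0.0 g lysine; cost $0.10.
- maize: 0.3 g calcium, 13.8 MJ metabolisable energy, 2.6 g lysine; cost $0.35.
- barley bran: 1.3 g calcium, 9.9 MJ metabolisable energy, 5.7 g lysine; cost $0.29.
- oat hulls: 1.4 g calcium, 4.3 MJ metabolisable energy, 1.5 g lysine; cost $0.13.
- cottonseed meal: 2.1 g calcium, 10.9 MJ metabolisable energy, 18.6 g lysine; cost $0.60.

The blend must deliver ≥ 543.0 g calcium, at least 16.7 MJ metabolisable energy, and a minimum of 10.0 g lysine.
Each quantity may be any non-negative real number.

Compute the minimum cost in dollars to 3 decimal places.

This is a linear program. Let x1 = kg of limestone, x2 = kg of maize, x3 = kg of barley bran, x4 = kg of oat hulls, x5 = kg of cottonseed meal.
Minimise 0.1x1 + 0.35x2 + 0.29x3 + 0.13x4 + 0.6x5 with:
  377.4x1 + 0.3x2 + 1.3x3 + 1.4x4 + 2.1x5 ≥ 543   (calcium)
  13.8x2 + 9.9x3 + 4.3x4 + 10.9x5 ≥ 16.7   (metabolisable energy)
  2.6x2 + 5.7x3 + 1.5x4 + 18.6x5 ≥ 10   (lysine)
  x1, x2, x3, x4, x5 ≥ 0.
At the optimum only limestone, barley bran, cottonseed meal are positive (maize, oat hulls = 0). There the calcium, metabolisable energy, lysine constraints are tight.
So limestone = 1.433 kg, barley bran = 1.652 kg, cottonseed meal = 0.03123 kg.
Cost = 0.1·1.433 + 0.29·1.652 + 0.6·0.03123 = 0.64112.

$0.641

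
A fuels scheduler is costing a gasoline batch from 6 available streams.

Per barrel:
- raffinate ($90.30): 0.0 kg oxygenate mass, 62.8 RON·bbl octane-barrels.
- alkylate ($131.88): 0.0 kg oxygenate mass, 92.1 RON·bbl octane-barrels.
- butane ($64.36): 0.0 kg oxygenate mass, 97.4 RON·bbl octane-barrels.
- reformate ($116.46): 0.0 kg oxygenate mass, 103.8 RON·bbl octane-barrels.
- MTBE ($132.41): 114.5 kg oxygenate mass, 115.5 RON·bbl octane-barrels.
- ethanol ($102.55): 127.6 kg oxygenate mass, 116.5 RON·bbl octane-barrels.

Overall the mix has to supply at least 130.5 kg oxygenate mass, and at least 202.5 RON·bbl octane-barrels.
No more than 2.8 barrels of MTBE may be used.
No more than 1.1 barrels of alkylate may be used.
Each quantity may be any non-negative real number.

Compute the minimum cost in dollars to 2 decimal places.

Set it up as a linear program. Let x1 = barrels of raffinate, x2 = barrels of alkylate, x3 = barrels of butane, x4 = barrels of reformate, x5 = barrels of MTBE, x6 = barrels of ethanol.
Minimise 90.3x1 + 131.88x2 + 64.36x3 + 116.46x4 + 132.41x5 + 102.55x6 subject to:
  114.5x5 + 127.6x6 ≥ 130.5   (oxygenate mass)
  62.8x1 + 92.1x2 + 97.4x3 + 103.8x4 + 115.5x5 + 116.5x6 ≥ 202.5   (octane-barrels)
  x5 ≤ 2.8
  x2 ≤ 1.1
  x1, x2, x3, x4, x5, x6 ≥ 0.
The minimum-cost mix takes nothing from raffinate, alkylate, reformate, MTBE — only butane, ethanol. There the oxygenate mass and octane-barrels constraints are tight.
Optimal quantities: butane = 0.85577 barrels, ethanol = 1.0227 barrels.
Objective = 64.36·0.85577 + 102.55·1.0227 = 159.9552.

$159.96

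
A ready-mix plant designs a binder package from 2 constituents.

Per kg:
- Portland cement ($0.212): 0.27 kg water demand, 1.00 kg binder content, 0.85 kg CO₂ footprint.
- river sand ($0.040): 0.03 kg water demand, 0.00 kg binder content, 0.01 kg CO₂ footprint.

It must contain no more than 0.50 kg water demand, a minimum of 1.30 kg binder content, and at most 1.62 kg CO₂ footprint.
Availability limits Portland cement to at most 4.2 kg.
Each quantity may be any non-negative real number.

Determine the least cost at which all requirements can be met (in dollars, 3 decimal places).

Treat it as an LP. Let x1 = kg of Portland cement, x2 = kg of river sand.
Minimize 0.212x1 + 0.04x2 subject to:
  0.27x1 + 0.03x2 ≤ 0.5   (water demand)
  1x1 ≥ 1.3   (binder content)
  0.85x1 + 0.01x2 ≤ 1.62   (CO₂ footprint)
  x1 ≤ 4.2
  x1, x2 ≥ 0.
The optimal basis is {Portland cement}; river sand drops out. Binding constraint: binder content.
That vertex is x1 = 1.3.
Hence cost = 0.212·1.3 = $0.27560.

$0.276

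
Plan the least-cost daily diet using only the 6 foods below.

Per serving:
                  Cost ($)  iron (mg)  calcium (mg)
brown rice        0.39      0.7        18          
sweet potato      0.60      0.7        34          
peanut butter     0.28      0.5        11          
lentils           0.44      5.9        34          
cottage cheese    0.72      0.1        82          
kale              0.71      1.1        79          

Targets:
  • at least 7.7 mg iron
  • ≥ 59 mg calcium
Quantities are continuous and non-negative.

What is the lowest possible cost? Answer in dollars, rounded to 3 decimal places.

This is a linear program. Let x1 = servings of brown rice, x2 = servings of sweet potato, x3 = servings of peanut butter, x4 = servings of lentils, x5 = servings of cottage cheese, x6 = servings of kale.
Minimize 0.39x1 + 0.6x2 + 0.28x3 + 0.44x4 + 0.72x5 + 0.71x6 s.t.:
  0.7x1 + 0.7x2 + 0.5x3 + 5.9x4 + 0.1x5 + 1.1x6 ≥ 7.7   (iron)
  18x1 + 34x2 + 11x3 + 34x4 + 82x5 + 79x6 ≥ 59   (calcium)
  x1, x2, x3, x4, x5, x6 ≥ 0.
The cheapest feasible vertex uses only lentils, kale; brown rice, sweet potato, peanut butter, cottage cheese are not used. Binding constraints: iron and calcium.
So lentils = 1.268 servings, kale = 0.2013 servings.
Objective = 0.44·1.268 + 0.71·0.2013 = 0.70084.

$0.701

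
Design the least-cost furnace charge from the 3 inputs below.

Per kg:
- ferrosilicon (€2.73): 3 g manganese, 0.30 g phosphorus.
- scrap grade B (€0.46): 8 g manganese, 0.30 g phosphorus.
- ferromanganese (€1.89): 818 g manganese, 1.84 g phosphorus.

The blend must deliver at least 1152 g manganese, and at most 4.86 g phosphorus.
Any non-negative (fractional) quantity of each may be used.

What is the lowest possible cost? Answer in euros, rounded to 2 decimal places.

Treat it as an LP. Let x1 = kg of ferrosilicon, x2 = kg of scrap grade B, x3 = kg of ferromanganese.
min 2.73x1 + 0.46x2 + 1.89x3 with:
  3x1 + 8x2 + 818x3 ≥ 1152   (manganese)
  0.3x1 + 0.3x2 + 1.84x3 ≤ 4.86   (phosphorus)
  x1, x2, x3 ≥ 0.
The cheapest feasible vertex uses only ferromanganese; ferrosilicon, scrap grade B are not used. There the manganese constraint is tight.
That vertex is x3 = 1.408.
Total cost: 1.89·1.408 = 2.6611.

€2.66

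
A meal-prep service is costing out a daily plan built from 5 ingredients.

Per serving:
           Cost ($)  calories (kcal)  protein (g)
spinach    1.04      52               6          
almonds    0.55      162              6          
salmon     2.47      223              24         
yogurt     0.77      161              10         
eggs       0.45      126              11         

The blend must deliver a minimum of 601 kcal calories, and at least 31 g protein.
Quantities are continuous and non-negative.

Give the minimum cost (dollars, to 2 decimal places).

Treat it as an LP. Let x1 = servings of spinach, x2 = servings of almonds, x3 = servings of salmon, x4 = servings of yogurt, x5 = servings of eggs.
min 1.04x1 + 0.55x2 + 2.47x3 + 0.77x4 + 0.45x5 with:
  52x1 + 162x2 + 223x3 + 161x4 + 126x5 ≥ 601   (calories)
  6x1 + 6x2 + 24x3 + 10x4 + 11x5 ≥ 31   (protein)
  x1, x2, x3, x4, x5 ≥ 0.
The optimal basis is {almonds, eggs}; spinach, salmon, yogurt drop out. There the calories and protein constraints are tight.
So almonds = 2.636 servings, eggs = 1.38 servings.
Cost = 0.55·2.636 + 0.45·1.38 = 2.0708.

$2.07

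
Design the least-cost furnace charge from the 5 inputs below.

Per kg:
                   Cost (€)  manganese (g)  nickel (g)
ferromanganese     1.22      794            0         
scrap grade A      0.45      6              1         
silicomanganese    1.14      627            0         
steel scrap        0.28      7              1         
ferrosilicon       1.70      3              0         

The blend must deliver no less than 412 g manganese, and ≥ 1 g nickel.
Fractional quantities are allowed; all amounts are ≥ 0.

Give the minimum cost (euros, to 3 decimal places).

€0.902

Let x1 = kg of ferromanganese, x2 = kg of scrap grade A, x3 = kg of silicomanganese, x4 = kg of steel scrap, x5 = kg of ferrosilicon.
Minimise 1.22x1 + 0.45x2 + 1.14x3 + 0.28x4 + 1.7x5 with:
  794x1 + 6x2 + 627x3 + 7x4 + 3x5 ≥ 412   (manganese)
  1x2 + 1x4 ≥ 1   (nickel)
  x1, x2, x3, x4, x5 ≥ 0.
The optimal basis is {ferromanganese, steel scrap}; scrap grade A, silicomanganese, ferrosilicon drop out. There the manganese and nickel constraints are tight.
That vertex is x1 = 0.5101, x4 = 1.
Hence cost = 1.22·0.5101 + 0.28·1 = €0.90232.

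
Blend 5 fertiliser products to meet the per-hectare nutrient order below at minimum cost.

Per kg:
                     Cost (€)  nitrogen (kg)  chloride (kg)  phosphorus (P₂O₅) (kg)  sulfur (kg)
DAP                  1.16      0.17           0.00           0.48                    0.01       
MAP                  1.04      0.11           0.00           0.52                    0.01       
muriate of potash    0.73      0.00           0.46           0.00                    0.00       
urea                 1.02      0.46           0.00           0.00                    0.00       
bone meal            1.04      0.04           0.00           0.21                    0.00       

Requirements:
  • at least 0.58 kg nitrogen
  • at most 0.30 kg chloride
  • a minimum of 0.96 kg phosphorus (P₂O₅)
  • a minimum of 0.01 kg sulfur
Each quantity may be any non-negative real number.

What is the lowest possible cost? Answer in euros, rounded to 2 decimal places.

€2.76

This is a linear program. Let x1 = kg of DAP, x2 = kg of MAP, x3 = kg of muriate of potash, x4 = kg of urea, x5 = kg of bone meal.
Minimize 1.16x1 + 1.04x2 + 0.73x3 + 1.02x4 + 1.04x5 subject to:
  0.17x1 + 0.11x2 + 0.46x4 + 0.04x5 ≥ 0.58   (nitrogen)
  0.46x3 ≤ 0.3   (chloride)
  0.48x1 + 0.52x2 + 0.21x5 ≥ 0.96   (phosphorus (P₂O₅))
  0.01x1 + 0.01x2 ≥ 0.01   (sulfur)
  x1, x2, x3, x4, x5 ≥ 0.
The optimal basis is {MAP, urea}; DAP, muriate of potash, bone meal drop out. The nitrogen and phosphorus (P₂O₅) requirements are met with equality.
So MAP = 1.846 kg, urea = 0.8194 kg.
Hence cost = 1.04·1.846 + 1.02·0.8194 = €2.7556.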